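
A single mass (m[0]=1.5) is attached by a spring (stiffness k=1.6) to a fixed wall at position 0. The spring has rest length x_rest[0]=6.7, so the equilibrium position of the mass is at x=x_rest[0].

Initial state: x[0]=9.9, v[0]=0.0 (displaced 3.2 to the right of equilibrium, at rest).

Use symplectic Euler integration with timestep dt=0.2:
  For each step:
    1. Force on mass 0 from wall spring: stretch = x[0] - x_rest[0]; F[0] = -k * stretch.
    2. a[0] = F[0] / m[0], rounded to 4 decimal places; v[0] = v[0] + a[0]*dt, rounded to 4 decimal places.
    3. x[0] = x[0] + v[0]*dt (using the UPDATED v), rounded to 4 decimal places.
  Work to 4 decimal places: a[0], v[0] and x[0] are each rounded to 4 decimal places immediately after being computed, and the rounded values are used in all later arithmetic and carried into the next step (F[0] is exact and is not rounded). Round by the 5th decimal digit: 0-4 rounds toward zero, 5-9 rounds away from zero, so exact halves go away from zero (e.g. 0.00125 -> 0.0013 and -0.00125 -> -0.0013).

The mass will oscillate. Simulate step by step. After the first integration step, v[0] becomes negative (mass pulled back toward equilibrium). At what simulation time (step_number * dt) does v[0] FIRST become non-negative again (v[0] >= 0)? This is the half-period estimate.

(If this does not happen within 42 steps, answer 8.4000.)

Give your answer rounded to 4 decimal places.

Answer: 3.2000

Derivation:
Step 0: x=[9.9000] v=[0.0000]
Step 1: x=[9.7635] v=[-0.6827]
Step 2: x=[9.4963] v=[-1.3362]
Step 3: x=[9.1098] v=[-1.9327]
Step 4: x=[8.6204] v=[-2.4468]
Step 5: x=[8.0491] v=[-2.8565]
Step 6: x=[7.4202] v=[-3.1443]
Step 7: x=[6.7606] v=[-3.2979]
Step 8: x=[6.0984] v=[-3.3108]
Step 9: x=[5.4619] v=[-3.1825]
Step 10: x=[4.8782] v=[-2.9184]
Step 11: x=[4.3723] v=[-2.5297]
Step 12: x=[3.9657] v=[-2.0331]
Step 13: x=[3.6757] v=[-1.4498]
Step 14: x=[3.5148] v=[-0.8046]
Step 15: x=[3.4898] v=[-0.1251]
Step 16: x=[3.6017] v=[0.5597]
First v>=0 after going negative at step 16, time=3.2000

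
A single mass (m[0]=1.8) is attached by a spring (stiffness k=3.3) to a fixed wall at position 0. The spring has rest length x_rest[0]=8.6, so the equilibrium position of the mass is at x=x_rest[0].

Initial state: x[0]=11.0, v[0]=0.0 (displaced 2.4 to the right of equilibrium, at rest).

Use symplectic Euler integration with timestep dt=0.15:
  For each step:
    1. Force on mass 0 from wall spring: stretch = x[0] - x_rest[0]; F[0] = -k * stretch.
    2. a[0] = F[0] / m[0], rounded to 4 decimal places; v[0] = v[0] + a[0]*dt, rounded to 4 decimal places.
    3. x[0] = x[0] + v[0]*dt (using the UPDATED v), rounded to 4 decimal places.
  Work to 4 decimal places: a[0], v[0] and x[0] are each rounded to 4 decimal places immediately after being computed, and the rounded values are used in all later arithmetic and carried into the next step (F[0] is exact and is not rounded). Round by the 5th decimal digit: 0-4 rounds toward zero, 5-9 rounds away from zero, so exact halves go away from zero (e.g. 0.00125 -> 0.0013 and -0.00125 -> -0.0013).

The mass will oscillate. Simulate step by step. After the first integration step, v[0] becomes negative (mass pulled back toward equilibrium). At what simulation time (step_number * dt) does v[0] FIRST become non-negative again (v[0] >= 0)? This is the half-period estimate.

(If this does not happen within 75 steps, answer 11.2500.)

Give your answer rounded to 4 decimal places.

Step 0: x=[11.0000] v=[0.0000]
Step 1: x=[10.9010] v=[-0.6600]
Step 2: x=[10.7071] v=[-1.2928]
Step 3: x=[10.4263] v=[-1.8723]
Step 4: x=[10.0701] v=[-2.3745]
Step 5: x=[9.6533] v=[-2.7788]
Step 6: x=[9.1930] v=[-3.0685]
Step 7: x=[8.7083] v=[-3.2316]
Step 8: x=[8.2191] v=[-3.2614]
Step 9: x=[7.7456] v=[-3.1567]
Step 10: x=[7.3073] v=[-2.9217]
Step 11: x=[6.9224] v=[-2.5662]
Step 12: x=[6.6067] v=[-2.1049]
Step 13: x=[6.3732] v=[-1.5567]
Step 14: x=[6.2316] v=[-0.9443]
Step 15: x=[6.1877] v=[-0.2930]
Step 16: x=[6.2433] v=[0.3704]
First v>=0 after going negative at step 16, time=2.4000

Answer: 2.4000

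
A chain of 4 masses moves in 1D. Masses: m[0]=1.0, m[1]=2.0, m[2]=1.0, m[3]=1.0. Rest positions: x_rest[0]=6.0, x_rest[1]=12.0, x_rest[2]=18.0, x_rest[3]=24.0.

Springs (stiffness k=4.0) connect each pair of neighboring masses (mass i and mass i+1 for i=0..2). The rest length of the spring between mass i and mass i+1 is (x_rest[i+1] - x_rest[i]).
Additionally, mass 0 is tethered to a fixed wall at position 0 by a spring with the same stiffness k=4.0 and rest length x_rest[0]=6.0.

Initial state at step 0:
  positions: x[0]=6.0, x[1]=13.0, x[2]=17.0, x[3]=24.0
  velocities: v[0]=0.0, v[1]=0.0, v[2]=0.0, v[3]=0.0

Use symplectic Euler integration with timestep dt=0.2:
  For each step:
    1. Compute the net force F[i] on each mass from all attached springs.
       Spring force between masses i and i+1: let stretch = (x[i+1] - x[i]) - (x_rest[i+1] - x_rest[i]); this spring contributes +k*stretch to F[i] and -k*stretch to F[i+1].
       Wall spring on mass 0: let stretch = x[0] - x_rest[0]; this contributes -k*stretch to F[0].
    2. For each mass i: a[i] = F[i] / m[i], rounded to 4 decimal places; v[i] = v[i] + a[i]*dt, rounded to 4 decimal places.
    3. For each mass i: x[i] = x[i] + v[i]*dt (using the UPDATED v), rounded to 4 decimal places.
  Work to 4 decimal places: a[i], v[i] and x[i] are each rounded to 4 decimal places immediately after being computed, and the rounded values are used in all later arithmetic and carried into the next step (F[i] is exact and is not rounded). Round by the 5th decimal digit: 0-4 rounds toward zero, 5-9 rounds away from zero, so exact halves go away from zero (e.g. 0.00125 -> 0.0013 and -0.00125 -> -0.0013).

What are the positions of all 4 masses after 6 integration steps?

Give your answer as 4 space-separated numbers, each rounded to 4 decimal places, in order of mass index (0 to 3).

Step 0: x=[6.0000 13.0000 17.0000 24.0000] v=[0.0000 0.0000 0.0000 0.0000]
Step 1: x=[6.1600 12.7600 17.4800 23.8400] v=[0.8000 -1.2000 2.4000 -0.8000]
Step 2: x=[6.3904 12.3696 18.2224 23.6224] v=[1.1520 -1.9520 3.7120 -1.0880]
Step 3: x=[6.5550 11.9691 18.8924 23.5008] v=[0.8230 -2.0026 3.3498 -0.6080]
Step 4: x=[6.5371 11.6893 19.1920 23.6019] v=[-0.0897 -1.3989 1.4979 0.5053]
Step 5: x=[6.2976 11.5976 18.9967 23.9574] v=[-1.1976 -0.4587 -0.9763 1.7774]
Step 6: x=[5.8985 11.6738 18.4113 24.4792] v=[-1.9957 0.3809 -2.9270 2.6088]

Answer: 5.8985 11.6738 18.4113 24.4792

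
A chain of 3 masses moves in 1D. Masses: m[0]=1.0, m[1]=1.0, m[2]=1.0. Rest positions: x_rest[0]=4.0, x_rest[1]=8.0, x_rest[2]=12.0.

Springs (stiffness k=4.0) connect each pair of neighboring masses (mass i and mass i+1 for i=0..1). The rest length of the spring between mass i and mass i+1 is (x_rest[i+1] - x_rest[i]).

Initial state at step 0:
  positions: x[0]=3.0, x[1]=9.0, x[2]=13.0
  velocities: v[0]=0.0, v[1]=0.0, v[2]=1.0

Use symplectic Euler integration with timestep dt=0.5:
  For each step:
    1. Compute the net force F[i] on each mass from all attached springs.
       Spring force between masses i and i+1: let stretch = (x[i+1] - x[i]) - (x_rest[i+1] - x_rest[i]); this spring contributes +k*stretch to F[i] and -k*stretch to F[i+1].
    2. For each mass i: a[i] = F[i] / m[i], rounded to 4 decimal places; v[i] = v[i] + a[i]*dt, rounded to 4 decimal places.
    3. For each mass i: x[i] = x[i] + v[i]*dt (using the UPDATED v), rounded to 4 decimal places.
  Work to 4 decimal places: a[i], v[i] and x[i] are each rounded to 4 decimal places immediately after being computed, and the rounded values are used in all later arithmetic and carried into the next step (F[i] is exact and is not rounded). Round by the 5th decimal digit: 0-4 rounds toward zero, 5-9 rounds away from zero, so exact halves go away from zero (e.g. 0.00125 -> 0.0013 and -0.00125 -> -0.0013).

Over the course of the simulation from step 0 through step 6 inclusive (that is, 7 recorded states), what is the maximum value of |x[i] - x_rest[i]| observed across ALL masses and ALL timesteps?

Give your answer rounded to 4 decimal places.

Step 0: x=[3.0000 9.0000 13.0000] v=[0.0000 0.0000 1.0000]
Step 1: x=[5.0000 7.0000 13.5000] v=[4.0000 -4.0000 1.0000]
Step 2: x=[5.0000 9.5000 11.5000] v=[0.0000 5.0000 -4.0000]
Step 3: x=[5.5000 9.5000 11.5000] v=[1.0000 0.0000 0.0000]
Step 4: x=[6.0000 7.5000 13.5000] v=[1.0000 -4.0000 4.0000]
Step 5: x=[4.0000 10.0000 13.5000] v=[-4.0000 5.0000 0.0000]
Step 6: x=[4.0000 10.0000 14.0000] v=[0.0000 0.0000 1.0000]
Max displacement = 2.0000

Answer: 2.0000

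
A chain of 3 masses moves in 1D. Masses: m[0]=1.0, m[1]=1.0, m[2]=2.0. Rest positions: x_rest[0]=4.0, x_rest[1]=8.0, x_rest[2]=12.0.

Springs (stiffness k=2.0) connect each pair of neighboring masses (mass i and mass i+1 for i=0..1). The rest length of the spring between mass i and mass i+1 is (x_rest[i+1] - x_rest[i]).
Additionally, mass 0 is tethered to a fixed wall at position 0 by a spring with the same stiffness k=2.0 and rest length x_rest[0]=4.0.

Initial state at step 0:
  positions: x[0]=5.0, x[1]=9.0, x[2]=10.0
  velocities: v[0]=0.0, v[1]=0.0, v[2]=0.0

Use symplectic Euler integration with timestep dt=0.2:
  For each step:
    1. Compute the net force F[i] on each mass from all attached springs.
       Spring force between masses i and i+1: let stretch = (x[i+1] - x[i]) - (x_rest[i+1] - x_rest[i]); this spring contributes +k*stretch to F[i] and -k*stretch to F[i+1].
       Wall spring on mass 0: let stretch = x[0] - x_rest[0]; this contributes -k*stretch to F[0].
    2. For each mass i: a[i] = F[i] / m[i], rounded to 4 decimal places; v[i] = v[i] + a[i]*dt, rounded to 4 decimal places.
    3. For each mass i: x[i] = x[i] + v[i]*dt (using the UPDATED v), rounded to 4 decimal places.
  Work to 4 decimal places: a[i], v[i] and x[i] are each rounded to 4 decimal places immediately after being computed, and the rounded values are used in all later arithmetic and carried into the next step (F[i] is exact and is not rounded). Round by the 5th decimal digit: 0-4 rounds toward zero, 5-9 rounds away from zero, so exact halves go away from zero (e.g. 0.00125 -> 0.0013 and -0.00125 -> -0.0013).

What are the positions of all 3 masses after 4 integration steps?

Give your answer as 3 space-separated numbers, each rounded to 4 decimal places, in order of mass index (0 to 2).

Step 0: x=[5.0000 9.0000 10.0000] v=[0.0000 0.0000 0.0000]
Step 1: x=[4.9200 8.7600 10.1200] v=[-0.4000 -1.2000 0.6000]
Step 2: x=[4.7536 8.3216 10.3456] v=[-0.8320 -2.1920 1.1280]
Step 3: x=[4.4924 7.7597 10.6502] v=[-1.3062 -2.8096 1.5232]
Step 4: x=[4.1332 7.1676 10.9992] v=[-1.7962 -2.9603 1.7451]

Answer: 4.1332 7.1676 10.9992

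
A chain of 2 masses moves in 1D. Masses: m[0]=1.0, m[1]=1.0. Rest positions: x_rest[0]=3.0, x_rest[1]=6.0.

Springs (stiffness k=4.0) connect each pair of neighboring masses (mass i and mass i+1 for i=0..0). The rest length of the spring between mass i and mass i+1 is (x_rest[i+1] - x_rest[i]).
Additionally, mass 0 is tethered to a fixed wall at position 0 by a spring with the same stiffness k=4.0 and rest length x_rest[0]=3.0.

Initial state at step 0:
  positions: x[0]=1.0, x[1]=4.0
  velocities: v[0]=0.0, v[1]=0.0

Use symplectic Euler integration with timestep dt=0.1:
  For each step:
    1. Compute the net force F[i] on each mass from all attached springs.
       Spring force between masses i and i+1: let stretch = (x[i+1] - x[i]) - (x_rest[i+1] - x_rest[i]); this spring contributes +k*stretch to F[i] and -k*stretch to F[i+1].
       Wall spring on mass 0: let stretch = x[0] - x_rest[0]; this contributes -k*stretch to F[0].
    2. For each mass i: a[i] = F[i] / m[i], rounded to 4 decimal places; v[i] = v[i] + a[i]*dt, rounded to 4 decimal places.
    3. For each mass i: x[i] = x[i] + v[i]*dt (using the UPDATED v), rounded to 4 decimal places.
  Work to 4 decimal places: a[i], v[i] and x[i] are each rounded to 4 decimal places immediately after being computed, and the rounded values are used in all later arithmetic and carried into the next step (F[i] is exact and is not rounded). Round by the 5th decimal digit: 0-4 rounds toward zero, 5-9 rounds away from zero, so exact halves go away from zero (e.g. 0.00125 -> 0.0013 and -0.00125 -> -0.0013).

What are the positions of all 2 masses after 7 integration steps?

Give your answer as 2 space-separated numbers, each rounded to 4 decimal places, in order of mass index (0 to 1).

Step 0: x=[1.0000 4.0000] v=[0.0000 0.0000]
Step 1: x=[1.0800 4.0000] v=[0.8000 0.0000]
Step 2: x=[1.2336 4.0032] v=[1.5360 0.0320]
Step 3: x=[1.4486 4.0156] v=[2.1504 0.1242]
Step 4: x=[1.7084 4.0453] v=[2.5978 0.2974]
Step 5: x=[1.9933 4.1016] v=[2.8492 0.5626]
Step 6: x=[2.2828 4.1935] v=[2.8952 0.9193]
Step 7: x=[2.5574 4.3290] v=[2.7464 1.3550]

Answer: 2.5574 4.3290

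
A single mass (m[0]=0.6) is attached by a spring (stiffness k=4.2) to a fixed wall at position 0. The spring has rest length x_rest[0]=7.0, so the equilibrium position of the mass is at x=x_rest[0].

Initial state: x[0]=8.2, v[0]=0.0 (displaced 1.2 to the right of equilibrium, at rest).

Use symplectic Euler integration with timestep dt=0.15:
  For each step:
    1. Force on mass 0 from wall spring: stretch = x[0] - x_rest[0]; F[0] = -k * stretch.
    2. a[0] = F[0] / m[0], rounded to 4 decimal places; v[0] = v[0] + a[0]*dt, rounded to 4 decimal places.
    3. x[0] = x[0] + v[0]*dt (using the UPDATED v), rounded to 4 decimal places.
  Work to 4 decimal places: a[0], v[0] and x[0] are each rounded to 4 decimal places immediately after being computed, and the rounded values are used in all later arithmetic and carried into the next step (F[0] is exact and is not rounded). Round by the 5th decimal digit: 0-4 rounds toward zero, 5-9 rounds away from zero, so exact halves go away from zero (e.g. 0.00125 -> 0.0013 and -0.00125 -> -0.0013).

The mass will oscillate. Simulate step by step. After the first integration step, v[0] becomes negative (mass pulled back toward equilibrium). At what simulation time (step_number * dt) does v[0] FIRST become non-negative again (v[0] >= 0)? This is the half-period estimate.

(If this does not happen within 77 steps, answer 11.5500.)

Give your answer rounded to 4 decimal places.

Step 0: x=[8.2000] v=[0.0000]
Step 1: x=[8.0110] v=[-1.2600]
Step 2: x=[7.6628] v=[-2.3216]
Step 3: x=[7.2102] v=[-3.0175]
Step 4: x=[6.7245] v=[-3.2382]
Step 5: x=[6.2822] v=[-2.9489]
Step 6: x=[5.9529] v=[-2.1952]
Step 7: x=[5.7885] v=[-1.0957]
Step 8: x=[5.8150] v=[0.1764]
First v>=0 after going negative at step 8, time=1.2000

Answer: 1.2000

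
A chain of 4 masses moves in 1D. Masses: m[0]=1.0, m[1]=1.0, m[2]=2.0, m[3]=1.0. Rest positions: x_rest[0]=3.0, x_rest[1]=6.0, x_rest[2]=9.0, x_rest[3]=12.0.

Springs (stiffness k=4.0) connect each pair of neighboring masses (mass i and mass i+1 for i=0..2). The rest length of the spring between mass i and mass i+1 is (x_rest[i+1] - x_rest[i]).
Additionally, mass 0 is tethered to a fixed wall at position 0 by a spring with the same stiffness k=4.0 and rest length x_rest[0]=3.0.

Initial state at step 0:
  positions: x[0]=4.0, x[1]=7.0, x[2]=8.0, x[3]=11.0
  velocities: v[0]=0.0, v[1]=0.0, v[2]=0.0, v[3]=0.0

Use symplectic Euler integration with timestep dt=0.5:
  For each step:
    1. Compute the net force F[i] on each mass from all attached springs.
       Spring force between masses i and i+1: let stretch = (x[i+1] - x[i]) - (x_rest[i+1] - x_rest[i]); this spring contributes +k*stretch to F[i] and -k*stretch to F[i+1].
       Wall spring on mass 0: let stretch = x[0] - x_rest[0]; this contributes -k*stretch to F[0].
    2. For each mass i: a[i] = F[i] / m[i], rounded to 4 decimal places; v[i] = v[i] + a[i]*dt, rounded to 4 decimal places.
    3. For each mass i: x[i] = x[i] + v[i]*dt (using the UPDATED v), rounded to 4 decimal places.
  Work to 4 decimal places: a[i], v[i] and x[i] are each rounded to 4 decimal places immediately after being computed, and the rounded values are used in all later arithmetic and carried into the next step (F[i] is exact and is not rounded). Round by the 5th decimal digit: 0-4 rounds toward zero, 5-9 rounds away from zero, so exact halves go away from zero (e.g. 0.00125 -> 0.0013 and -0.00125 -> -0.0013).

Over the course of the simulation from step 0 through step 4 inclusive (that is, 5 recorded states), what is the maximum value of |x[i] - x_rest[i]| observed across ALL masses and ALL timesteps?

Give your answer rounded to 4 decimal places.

Answer: 2.0000

Derivation:
Step 0: x=[4.0000 7.0000 8.0000 11.0000] v=[0.0000 0.0000 0.0000 0.0000]
Step 1: x=[3.0000 5.0000 9.0000 11.0000] v=[-2.0000 -4.0000 2.0000 0.0000]
Step 2: x=[1.0000 5.0000 9.0000 12.0000] v=[-4.0000 0.0000 0.0000 2.0000]
Step 3: x=[2.0000 5.0000 8.5000 13.0000] v=[2.0000 0.0000 -1.0000 2.0000]
Step 4: x=[4.0000 5.5000 8.5000 12.5000] v=[4.0000 1.0000 0.0000 -1.0000]
Max displacement = 2.0000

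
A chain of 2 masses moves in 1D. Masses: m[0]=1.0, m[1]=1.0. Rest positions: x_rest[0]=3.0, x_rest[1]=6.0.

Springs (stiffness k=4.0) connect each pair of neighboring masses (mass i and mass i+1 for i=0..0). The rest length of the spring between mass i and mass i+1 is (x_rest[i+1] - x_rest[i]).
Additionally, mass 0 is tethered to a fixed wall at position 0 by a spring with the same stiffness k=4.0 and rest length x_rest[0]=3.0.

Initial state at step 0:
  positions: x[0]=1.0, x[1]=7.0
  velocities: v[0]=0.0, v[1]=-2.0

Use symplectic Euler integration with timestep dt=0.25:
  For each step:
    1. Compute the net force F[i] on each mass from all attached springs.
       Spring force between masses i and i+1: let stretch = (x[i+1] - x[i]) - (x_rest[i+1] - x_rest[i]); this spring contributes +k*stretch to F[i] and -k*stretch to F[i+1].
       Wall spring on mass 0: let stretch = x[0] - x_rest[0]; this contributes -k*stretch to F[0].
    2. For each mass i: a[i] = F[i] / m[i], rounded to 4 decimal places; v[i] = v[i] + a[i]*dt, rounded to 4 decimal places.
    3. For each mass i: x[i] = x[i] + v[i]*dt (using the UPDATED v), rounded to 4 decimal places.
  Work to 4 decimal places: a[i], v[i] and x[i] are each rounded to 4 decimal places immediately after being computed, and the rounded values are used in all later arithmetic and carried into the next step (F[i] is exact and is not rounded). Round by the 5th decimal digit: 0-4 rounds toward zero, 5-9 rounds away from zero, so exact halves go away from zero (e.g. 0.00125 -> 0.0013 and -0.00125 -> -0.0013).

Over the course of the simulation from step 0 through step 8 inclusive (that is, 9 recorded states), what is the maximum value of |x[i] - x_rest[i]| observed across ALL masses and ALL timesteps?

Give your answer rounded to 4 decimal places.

Answer: 2.7330

Derivation:
Step 0: x=[1.0000 7.0000] v=[0.0000 -2.0000]
Step 1: x=[2.2500 5.7500] v=[5.0000 -5.0000]
Step 2: x=[3.8125 4.3750] v=[6.2500 -5.5000]
Step 3: x=[4.5625 3.6094] v=[3.0000 -3.0625]
Step 4: x=[3.9336 3.8321] v=[-2.5156 0.8906]
Step 5: x=[2.2959 4.8301] v=[-6.5507 3.9921]
Step 6: x=[0.7178 5.9446] v=[-6.3124 4.4579]
Step 7: x=[0.2670 6.5024] v=[-1.8034 2.2311]
Step 8: x=[1.3083 6.2513] v=[4.1650 -1.0043]
Max displacement = 2.7330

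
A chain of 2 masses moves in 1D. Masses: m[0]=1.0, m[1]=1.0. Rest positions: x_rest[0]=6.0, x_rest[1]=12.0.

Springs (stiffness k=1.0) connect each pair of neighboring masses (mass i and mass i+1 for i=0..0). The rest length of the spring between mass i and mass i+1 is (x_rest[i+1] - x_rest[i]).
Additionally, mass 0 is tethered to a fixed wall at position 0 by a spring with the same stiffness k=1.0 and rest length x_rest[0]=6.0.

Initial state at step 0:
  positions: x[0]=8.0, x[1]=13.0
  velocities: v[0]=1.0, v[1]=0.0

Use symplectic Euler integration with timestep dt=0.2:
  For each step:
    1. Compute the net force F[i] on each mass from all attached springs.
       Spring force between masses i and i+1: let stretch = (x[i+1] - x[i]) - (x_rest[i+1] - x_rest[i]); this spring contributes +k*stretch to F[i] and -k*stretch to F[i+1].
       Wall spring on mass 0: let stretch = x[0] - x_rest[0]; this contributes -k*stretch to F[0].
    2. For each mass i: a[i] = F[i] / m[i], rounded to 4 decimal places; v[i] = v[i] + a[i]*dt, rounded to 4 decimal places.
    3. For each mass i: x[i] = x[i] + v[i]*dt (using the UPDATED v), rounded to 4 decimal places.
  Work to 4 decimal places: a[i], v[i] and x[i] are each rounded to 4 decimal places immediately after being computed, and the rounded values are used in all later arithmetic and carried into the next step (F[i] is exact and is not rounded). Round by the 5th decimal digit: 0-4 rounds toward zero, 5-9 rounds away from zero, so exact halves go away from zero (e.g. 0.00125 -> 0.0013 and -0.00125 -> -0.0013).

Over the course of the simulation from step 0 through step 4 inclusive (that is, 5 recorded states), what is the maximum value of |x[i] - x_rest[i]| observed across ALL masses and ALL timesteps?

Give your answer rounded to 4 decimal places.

Step 0: x=[8.0000 13.0000] v=[1.0000 0.0000]
Step 1: x=[8.0800 13.0400] v=[0.4000 0.2000]
Step 2: x=[8.0352 13.1216] v=[-0.2240 0.4080]
Step 3: x=[7.8724 13.2397] v=[-0.8138 0.5907]
Step 4: x=[7.6094 13.3831] v=[-1.3148 0.7172]
Max displacement = 2.0800

Answer: 2.0800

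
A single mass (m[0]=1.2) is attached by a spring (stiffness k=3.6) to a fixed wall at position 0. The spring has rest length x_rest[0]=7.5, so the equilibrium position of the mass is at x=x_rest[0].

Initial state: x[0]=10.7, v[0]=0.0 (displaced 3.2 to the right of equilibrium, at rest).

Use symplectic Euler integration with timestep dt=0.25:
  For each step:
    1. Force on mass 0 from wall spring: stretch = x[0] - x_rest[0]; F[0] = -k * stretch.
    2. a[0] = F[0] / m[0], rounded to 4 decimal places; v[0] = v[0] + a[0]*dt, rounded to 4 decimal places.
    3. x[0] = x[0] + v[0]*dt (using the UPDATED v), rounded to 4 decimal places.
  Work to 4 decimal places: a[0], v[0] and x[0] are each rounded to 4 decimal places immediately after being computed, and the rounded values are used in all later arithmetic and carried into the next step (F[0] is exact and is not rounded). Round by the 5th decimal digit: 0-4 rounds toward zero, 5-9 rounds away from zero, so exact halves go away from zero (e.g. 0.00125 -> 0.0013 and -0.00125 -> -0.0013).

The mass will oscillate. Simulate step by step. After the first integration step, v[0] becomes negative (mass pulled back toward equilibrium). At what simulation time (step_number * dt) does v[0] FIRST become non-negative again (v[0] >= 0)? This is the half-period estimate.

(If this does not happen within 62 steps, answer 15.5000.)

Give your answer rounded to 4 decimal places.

Answer: 2.0000

Derivation:
Step 0: x=[10.7000] v=[0.0000]
Step 1: x=[10.1000] v=[-2.4000]
Step 2: x=[9.0125] v=[-4.3500]
Step 3: x=[7.6414] v=[-5.4844]
Step 4: x=[6.2438] v=[-5.5905]
Step 5: x=[5.0817] v=[-4.6484]
Step 6: x=[4.3730] v=[-2.8347]
Step 7: x=[4.2506] v=[-0.4895]
Step 8: x=[4.7375] v=[1.9476]
First v>=0 after going negative at step 8, time=2.0000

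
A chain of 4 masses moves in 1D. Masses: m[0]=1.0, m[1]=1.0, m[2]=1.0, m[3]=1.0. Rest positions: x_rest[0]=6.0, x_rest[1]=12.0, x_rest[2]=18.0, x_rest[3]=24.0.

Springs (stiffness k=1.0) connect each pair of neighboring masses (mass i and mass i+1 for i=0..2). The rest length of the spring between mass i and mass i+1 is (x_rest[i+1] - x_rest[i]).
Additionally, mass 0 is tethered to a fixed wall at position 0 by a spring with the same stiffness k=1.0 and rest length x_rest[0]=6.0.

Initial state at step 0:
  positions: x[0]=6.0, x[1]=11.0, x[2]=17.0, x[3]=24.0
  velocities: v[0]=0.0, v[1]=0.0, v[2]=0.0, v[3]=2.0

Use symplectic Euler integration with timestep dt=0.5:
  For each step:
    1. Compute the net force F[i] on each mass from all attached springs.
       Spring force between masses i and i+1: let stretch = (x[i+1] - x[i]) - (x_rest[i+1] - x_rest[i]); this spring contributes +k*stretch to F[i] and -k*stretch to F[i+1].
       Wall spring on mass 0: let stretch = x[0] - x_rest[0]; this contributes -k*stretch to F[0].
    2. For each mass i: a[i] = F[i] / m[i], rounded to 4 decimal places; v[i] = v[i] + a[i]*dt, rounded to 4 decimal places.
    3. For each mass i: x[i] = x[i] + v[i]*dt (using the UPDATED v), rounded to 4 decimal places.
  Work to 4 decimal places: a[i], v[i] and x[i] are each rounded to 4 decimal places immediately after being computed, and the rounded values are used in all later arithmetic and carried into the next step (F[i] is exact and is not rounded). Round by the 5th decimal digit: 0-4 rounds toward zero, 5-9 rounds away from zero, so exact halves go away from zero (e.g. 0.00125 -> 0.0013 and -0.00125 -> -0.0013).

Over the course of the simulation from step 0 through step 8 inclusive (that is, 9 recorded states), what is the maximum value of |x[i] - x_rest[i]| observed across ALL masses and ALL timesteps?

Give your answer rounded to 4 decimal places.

Answer: 2.2619

Derivation:
Step 0: x=[6.0000 11.0000 17.0000 24.0000] v=[0.0000 0.0000 0.0000 2.0000]
Step 1: x=[5.7500 11.2500 17.2500 24.7500] v=[-0.5000 0.5000 0.5000 1.5000]
Step 2: x=[5.4375 11.6250 17.8750 25.1250] v=[-0.6250 0.7500 1.2500 0.7500]
Step 3: x=[5.3125 12.0157 18.7500 25.1875] v=[-0.2500 0.7813 1.7500 0.1250]
Step 4: x=[5.5352 12.4142 19.5508 25.1406] v=[0.4454 0.7969 1.6016 -0.0938]
Step 5: x=[6.0939 12.8771 19.9649 25.1963] v=[1.1173 0.9257 0.8282 0.1113]
Step 6: x=[6.8249 13.4161 19.9149 25.4441] v=[1.4620 1.0780 -0.1000 0.4956]
Step 7: x=[7.4975 13.9320 19.6225 25.8096] v=[1.3452 1.0318 -0.5848 0.7310]
Step 8: x=[7.9044 14.2619 19.4543 26.1284] v=[0.8137 0.6598 -0.3365 0.6375]
Max displacement = 2.2619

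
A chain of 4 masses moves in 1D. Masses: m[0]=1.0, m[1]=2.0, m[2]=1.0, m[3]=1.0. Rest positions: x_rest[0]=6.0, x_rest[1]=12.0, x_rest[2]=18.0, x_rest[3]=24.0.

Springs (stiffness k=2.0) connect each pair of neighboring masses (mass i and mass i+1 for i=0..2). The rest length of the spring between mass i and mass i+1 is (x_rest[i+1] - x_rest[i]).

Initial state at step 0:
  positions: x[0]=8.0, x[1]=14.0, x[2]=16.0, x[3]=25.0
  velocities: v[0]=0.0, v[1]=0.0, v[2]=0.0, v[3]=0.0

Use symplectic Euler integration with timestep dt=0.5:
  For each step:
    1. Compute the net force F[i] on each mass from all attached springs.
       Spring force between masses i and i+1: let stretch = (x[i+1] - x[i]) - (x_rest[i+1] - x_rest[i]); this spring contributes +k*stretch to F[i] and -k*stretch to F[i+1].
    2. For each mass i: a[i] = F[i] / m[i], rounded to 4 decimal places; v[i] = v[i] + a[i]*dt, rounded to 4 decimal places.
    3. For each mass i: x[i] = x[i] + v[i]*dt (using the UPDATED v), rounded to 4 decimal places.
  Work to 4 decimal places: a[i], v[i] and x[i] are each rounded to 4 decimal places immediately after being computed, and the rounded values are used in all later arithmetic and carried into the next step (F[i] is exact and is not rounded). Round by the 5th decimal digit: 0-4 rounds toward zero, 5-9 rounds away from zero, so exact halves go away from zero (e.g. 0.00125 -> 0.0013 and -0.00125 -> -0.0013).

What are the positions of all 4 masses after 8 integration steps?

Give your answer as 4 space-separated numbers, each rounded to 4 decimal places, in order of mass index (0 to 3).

Answer: 6.8194 12.8013 19.4551 25.1232

Derivation:
Step 0: x=[8.0000 14.0000 16.0000 25.0000] v=[0.0000 0.0000 0.0000 0.0000]
Step 1: x=[8.0000 13.0000 19.5000 23.5000] v=[0.0000 -2.0000 7.0000 -3.0000]
Step 2: x=[7.5000 12.3750 21.7500 23.0000] v=[-1.0000 -1.2500 4.5000 -1.0000]
Step 3: x=[6.4375 12.8750 19.9375 24.8750] v=[-2.1250 1.0000 -3.6250 3.7500]
Step 4: x=[5.5938 13.5313 17.0625 27.2813] v=[-1.6875 1.3125 -5.7500 4.8125]
Step 5: x=[5.7188 13.0860 17.5313 27.5782] v=[0.2500 -0.8907 0.9376 0.5937]
Step 6: x=[6.5274 11.9102 20.8009 25.8516] v=[1.6172 -2.3517 6.5392 -3.4532]
Step 7: x=[7.0274 11.6113 22.1505 24.5997] v=[1.0000 -0.5978 2.6992 -2.5039]
Step 8: x=[6.8194 12.8013 19.4551 25.1232] v=[-0.4161 2.3799 -5.3908 1.0469]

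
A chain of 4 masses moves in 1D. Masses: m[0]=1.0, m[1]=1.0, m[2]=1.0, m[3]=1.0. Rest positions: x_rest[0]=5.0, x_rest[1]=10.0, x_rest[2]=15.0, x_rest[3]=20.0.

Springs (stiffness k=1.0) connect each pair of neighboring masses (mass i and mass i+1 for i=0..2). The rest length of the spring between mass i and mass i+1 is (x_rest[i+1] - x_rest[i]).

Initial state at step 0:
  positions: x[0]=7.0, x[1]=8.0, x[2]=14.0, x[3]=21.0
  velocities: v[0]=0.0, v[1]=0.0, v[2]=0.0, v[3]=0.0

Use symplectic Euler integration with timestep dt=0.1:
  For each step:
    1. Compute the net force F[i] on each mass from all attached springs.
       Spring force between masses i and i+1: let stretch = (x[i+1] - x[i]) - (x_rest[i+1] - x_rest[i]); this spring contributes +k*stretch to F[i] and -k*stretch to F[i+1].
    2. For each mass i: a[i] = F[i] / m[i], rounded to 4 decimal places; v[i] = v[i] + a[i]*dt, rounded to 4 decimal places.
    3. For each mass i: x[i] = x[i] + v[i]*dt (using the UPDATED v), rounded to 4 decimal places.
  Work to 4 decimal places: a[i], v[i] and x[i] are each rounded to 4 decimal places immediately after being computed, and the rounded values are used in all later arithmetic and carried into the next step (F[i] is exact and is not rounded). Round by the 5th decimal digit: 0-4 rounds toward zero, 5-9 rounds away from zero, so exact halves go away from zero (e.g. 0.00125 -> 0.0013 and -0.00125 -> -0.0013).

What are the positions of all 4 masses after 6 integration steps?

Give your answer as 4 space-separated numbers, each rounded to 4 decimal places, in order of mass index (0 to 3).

Answer: 6.2212 8.9620 14.2161 20.6009

Derivation:
Step 0: x=[7.0000 8.0000 14.0000 21.0000] v=[0.0000 0.0000 0.0000 0.0000]
Step 1: x=[6.9600 8.0500 14.0100 20.9800] v=[-0.4000 0.5000 0.1000 -0.2000]
Step 2: x=[6.8809 8.1487 14.0301 20.9403] v=[-0.7910 0.9870 0.2010 -0.3970]
Step 3: x=[6.7645 8.2935 14.0605 20.8815] v=[-1.1642 1.4484 0.3039 -0.5880]
Step 4: x=[6.6134 8.4807 14.1014 20.8045] v=[-1.5113 1.8722 0.4093 -0.7701]
Step 5: x=[6.4309 8.7055 14.1532 20.7105] v=[-1.8246 2.2475 0.5175 -0.9404]
Step 6: x=[6.2212 8.9620 14.2161 20.6009] v=[-2.0971 2.5648 0.6285 -1.0961]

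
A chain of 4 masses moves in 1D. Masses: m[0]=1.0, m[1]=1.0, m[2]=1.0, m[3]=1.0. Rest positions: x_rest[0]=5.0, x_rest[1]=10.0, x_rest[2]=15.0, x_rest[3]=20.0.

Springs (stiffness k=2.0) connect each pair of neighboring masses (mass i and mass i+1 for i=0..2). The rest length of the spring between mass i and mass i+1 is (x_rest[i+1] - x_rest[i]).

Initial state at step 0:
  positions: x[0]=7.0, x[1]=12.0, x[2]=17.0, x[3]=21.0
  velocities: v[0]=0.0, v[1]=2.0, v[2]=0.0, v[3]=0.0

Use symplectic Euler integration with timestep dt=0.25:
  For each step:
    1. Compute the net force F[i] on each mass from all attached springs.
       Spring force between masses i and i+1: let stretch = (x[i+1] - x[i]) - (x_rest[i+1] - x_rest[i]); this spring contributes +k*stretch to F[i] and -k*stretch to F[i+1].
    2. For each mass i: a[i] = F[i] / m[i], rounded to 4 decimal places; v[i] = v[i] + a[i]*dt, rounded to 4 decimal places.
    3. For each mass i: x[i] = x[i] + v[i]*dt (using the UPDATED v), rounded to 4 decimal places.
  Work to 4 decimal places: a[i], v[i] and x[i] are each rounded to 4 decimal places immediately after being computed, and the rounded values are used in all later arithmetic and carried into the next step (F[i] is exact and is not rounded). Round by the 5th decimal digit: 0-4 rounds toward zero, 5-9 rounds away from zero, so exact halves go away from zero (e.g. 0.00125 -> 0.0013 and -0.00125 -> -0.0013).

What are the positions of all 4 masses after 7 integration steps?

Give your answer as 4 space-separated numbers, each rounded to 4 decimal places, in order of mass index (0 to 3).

Answer: 8.2137 11.9723 17.6672 22.6473

Derivation:
Step 0: x=[7.0000 12.0000 17.0000 21.0000] v=[0.0000 2.0000 0.0000 0.0000]
Step 1: x=[7.0000 12.5000 16.8750 21.1250] v=[0.0000 2.0000 -0.5000 0.5000]
Step 2: x=[7.0625 12.8594 16.7344 21.3438] v=[0.2500 1.4375 -0.5625 0.8750]
Step 3: x=[7.2246 12.9786 16.6856 21.6114] v=[0.6485 0.4766 -0.1953 1.0703]
Step 4: x=[7.4810 12.8419 16.7891 21.8883] v=[1.0255 -0.5469 0.4141 1.1074]
Step 5: x=[7.7825 12.5285 17.0366 22.1528] v=[1.2060 -1.2538 0.9901 1.0578]
Step 6: x=[8.0523 12.1853 17.3602 22.4027] v=[1.0790 -1.3728 1.2942 0.9997]
Step 7: x=[8.2137 11.9723 17.6672 22.6473] v=[0.6455 -0.8519 1.2280 0.9785]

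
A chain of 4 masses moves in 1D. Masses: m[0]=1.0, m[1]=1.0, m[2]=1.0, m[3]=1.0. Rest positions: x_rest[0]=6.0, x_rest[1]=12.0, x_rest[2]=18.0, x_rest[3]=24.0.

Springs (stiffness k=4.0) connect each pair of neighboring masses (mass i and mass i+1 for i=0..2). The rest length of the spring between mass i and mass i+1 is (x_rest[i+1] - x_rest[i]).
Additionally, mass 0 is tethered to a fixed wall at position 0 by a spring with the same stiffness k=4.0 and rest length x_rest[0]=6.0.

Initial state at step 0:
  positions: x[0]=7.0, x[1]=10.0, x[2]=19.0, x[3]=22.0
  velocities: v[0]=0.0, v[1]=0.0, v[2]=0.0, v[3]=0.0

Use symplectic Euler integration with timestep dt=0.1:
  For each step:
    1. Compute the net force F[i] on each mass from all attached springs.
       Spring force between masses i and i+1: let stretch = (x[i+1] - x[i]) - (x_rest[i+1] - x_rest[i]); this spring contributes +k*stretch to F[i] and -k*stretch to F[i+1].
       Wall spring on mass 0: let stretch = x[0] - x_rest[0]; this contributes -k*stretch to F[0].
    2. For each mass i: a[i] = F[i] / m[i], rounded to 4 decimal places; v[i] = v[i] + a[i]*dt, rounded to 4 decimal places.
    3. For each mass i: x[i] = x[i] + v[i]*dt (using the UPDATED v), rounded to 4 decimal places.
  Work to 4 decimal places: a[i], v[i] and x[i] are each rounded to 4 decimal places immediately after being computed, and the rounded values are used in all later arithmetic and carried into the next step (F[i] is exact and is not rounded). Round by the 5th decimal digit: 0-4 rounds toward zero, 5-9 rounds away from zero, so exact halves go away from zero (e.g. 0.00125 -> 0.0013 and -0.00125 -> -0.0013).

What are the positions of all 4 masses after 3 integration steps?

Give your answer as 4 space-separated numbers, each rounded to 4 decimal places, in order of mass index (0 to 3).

Answer: 6.1488 11.2691 17.7233 22.6499

Derivation:
Step 0: x=[7.0000 10.0000 19.0000 22.0000] v=[0.0000 0.0000 0.0000 0.0000]
Step 1: x=[6.8400 10.2400 18.7600 22.1200] v=[-1.6000 2.4000 -2.4000 1.2000]
Step 2: x=[6.5424 10.6848 18.3136 22.3456] v=[-2.9760 4.4480 -4.4640 2.2560]
Step 3: x=[6.1488 11.2691 17.7233 22.6499] v=[-3.9360 5.8426 -5.9027 3.0432]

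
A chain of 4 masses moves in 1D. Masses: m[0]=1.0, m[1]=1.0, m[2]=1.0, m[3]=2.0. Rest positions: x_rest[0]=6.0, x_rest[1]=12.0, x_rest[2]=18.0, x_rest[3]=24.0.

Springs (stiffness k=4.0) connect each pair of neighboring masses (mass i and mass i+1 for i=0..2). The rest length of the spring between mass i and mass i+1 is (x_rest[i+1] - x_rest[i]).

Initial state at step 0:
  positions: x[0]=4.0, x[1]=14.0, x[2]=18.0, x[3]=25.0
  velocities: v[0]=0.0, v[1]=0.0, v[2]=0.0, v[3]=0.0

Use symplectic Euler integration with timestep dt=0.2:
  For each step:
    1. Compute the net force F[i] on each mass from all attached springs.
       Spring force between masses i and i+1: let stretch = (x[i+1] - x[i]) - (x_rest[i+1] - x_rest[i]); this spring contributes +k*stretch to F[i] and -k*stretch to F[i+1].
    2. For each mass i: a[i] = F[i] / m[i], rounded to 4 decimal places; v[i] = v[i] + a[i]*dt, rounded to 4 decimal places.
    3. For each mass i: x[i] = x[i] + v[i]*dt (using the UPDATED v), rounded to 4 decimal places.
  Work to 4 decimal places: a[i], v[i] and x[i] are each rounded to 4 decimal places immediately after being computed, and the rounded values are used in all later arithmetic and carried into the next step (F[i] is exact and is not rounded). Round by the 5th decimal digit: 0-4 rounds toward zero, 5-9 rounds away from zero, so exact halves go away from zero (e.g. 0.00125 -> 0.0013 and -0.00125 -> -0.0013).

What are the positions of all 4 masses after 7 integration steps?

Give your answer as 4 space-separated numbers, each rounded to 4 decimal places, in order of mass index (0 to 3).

Step 0: x=[4.0000 14.0000 18.0000 25.0000] v=[0.0000 0.0000 0.0000 0.0000]
Step 1: x=[4.6400 13.0400 18.4800 24.9200] v=[3.2000 -4.8000 2.4000 -0.4000]
Step 2: x=[5.6640 11.6064 19.1200 24.8048] v=[5.1200 -7.1680 3.2000 -0.5760]
Step 3: x=[6.6788 10.4242 19.4674 24.7148] v=[5.0739 -5.9110 1.7370 -0.4499]
Step 4: x=[7.3328 10.0896 19.2075 24.6850] v=[3.2702 -1.6728 -1.2996 -0.1489]
Step 5: x=[7.4679 10.7728 18.3651 24.6970] v=[0.6756 3.4161 -4.2119 0.0601]
Step 6: x=[7.1718 12.1420 17.3211 24.6825] v=[-1.4805 6.8460 -5.2202 -0.0727]
Step 7: x=[6.7109 13.5446 16.6262 24.5590] v=[-2.3043 7.0131 -3.4744 -0.6173]

Answer: 6.7109 13.5446 16.6262 24.5590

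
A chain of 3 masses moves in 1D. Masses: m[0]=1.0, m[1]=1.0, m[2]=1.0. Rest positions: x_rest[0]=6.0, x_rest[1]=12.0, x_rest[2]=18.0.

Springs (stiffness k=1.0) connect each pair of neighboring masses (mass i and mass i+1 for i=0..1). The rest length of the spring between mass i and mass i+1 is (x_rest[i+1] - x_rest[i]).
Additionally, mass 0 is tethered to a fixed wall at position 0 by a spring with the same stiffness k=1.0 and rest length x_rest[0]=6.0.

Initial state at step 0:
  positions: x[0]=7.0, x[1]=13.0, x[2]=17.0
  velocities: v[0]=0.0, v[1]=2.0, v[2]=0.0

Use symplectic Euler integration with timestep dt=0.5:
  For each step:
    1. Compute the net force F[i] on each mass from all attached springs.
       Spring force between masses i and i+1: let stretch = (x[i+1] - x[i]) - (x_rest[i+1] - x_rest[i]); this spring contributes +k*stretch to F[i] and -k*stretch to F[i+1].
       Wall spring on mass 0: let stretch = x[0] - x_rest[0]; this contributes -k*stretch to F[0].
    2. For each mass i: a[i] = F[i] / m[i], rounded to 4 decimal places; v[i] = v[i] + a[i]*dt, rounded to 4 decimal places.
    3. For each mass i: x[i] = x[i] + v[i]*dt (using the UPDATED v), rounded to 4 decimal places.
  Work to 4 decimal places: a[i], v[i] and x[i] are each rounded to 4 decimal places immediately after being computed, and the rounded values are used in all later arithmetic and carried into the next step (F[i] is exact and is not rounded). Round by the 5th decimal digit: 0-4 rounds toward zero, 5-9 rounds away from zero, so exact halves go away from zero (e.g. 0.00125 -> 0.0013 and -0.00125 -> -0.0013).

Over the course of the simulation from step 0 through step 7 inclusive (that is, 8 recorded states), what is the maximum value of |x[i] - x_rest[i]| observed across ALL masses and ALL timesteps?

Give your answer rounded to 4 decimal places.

Answer: 3.0207

Derivation:
Step 0: x=[7.0000 13.0000 17.0000] v=[0.0000 2.0000 0.0000]
Step 1: x=[6.7500 13.5000 17.5000] v=[-0.5000 1.0000 1.0000]
Step 2: x=[6.5000 13.3125 18.5000] v=[-0.5000 -0.3750 2.0000]
Step 3: x=[6.3281 12.7188 19.7032] v=[-0.3438 -1.1875 2.4063]
Step 4: x=[6.1719 12.2735 20.6603] v=[-0.3125 -0.8907 1.9141]
Step 5: x=[5.9981 12.3995 21.0207] v=[-0.3477 0.2519 0.7207]
Step 6: x=[5.9251 13.0804 20.7258] v=[-0.1461 1.3618 -0.5899]
Step 7: x=[6.1596 13.8839 20.0195] v=[0.4690 1.6069 -1.4126]
Max displacement = 3.0207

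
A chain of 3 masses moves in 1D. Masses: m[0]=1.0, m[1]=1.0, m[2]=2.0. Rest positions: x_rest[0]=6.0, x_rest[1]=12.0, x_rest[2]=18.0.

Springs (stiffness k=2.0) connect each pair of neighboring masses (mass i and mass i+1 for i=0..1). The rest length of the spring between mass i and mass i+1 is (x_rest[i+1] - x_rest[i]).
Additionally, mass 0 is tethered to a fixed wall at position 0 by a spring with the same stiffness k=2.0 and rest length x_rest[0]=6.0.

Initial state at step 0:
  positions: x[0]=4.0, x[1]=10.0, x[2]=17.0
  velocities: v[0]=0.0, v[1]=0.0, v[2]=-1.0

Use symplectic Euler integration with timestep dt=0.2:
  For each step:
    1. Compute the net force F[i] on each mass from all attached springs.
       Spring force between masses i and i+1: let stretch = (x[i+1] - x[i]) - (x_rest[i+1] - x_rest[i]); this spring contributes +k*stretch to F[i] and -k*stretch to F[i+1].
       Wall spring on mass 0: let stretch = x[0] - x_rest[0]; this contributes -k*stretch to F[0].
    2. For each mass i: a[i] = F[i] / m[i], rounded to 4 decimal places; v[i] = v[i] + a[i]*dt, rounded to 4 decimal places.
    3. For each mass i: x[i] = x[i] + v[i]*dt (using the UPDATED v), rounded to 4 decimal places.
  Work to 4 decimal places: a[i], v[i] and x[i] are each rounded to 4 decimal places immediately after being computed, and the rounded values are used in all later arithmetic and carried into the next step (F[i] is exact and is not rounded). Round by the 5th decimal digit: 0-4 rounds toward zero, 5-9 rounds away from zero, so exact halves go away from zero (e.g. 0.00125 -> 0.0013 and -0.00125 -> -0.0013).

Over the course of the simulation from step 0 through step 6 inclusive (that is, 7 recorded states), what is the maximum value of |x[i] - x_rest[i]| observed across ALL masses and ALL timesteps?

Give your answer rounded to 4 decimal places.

Step 0: x=[4.0000 10.0000 17.0000] v=[0.0000 0.0000 -1.0000]
Step 1: x=[4.1600 10.0800 16.7600] v=[0.8000 0.4000 -1.2000]
Step 2: x=[4.4608 10.2208 16.4928] v=[1.5040 0.7040 -1.3360]
Step 3: x=[4.8655 10.4026 16.2147] v=[2.0237 0.9088 -1.3904]
Step 4: x=[5.3240 10.6064 15.9441] v=[2.2923 1.0188 -1.3528]
Step 5: x=[5.7791 10.8146 15.7000] v=[2.2757 1.0409 -1.2203]
Step 6: x=[6.1748 11.0108 15.5005] v=[1.9783 0.9809 -0.9974]
Max displacement = 2.4995

Answer: 2.4995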